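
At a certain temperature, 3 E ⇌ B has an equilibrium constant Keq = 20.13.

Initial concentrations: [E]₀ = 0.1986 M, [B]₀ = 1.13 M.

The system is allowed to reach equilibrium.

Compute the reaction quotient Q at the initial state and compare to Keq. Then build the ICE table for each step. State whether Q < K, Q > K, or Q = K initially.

Q₀ = 144.3 vs Keq = 20.13 ⇒ Q>K, reverse
Step 1:
                    E           B
  I            0.1986        1.13
  C            0.1775    -0.05916
  E            0.3761       1.071
  solve Keq expr → x = -0.05916; check Q = 20.13

Q₀ = 144.3; Q > K (proceeds reverse)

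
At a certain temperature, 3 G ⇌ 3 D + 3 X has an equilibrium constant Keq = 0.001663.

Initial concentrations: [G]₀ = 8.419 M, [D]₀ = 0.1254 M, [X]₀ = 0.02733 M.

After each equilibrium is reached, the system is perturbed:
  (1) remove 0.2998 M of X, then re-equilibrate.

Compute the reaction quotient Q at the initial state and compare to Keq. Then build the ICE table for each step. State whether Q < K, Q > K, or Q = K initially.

Q₀ = 6.7457e-11; Q < K (proceeds forward)

Q₀ = 6.7457e-11 vs Keq = 0.001663 ⇒ Q<K, forward
Step 1:
                    G           D           X
  Initial       8.419      0.1254     0.02733
  Change      -0.8706      0.8706      0.8706
  Equil         7.548       0.996      0.8979
  solve Keq expr → x = 0.2902; check Q = 0.001663
Then remove 0.2998 M of X.
Step 2:
                    G           D           X
  Initial       7.548       0.996      0.5981
  Change      -0.1595      0.1595      0.1595
  Equil         7.389       1.155      0.7576
  solve Keq expr → x = 0.05317; check Q = 0.001663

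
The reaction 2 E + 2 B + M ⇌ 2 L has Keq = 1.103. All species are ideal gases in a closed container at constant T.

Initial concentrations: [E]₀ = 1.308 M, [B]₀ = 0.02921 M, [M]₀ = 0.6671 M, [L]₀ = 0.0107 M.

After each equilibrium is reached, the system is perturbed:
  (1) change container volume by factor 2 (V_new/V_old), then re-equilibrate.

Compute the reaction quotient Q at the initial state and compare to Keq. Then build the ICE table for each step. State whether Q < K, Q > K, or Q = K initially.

Q₀ = 0.1176 vs Keq = 1.103 ⇒ Q<K, forward
Step 1:
                    E           B           M           L
  I             1.308     0.02921      0.6671      0.0107
  C          -0.01029    -0.01029   -0.005143     0.01029
  E             1.298     0.01892       0.662     0.02099
  solve Keq expr → x = 0.005143; check Q = 1.103
Then change container volume by factor 2 (V_new/V_old).
Step 2:
                    E           B           M           L
  I            0.6489    0.009462       0.331     0.01049
  C          0.004828    0.004828    0.002414   -0.004828
  E            0.6537     0.01429      0.3334    0.005665
  solve Keq expr → x = -0.002414; check Q = 1.103

Q₀ = 0.1176; Q < K (proceeds forward)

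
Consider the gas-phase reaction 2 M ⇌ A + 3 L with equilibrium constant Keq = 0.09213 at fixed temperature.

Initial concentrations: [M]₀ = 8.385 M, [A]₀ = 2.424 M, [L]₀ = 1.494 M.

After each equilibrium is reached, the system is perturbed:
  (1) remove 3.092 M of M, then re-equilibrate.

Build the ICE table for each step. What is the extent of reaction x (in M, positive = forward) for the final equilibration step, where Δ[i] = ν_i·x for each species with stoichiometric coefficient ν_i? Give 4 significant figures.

x = -0.1077 M

Q₀ = 0.115 vs Keq = 0.09213 ⇒ Q>K, reverse
Step 1:
                  M         A         L
  I           8.385     2.424     1.494
  C         0.06228  -0.03114  -0.09343
  E           8.447     2.393     1.401
  solve Keq expr → x = -0.03114; check Q = 0.09213
Then remove 3.092 M of M.
Step 2:
                  M         A         L
  I           5.355     2.393     1.401
  C          0.2154   -0.1077    -0.323
  E           5.571     2.285     1.078
  solve Keq expr → x = -0.1077; check Q = 0.09213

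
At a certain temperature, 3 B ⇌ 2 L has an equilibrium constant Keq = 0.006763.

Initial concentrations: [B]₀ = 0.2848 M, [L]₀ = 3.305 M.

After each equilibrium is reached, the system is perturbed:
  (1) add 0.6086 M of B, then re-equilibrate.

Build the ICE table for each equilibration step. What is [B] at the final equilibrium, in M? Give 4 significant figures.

[B]_eq = 4.624 M

Q₀ = 472.8 vs Keq = 0.006763 ⇒ Q>K, reverse
Step 1:
                   B          L
  I           0.2848      3.305
  C            3.901     -2.601
  E            4.186     0.7043
  solve Keq expr → x = -1.3; check Q = 0.006763
Then add 0.6086 M of B.
Step 2:
                   B          L
  I            4.794     0.7043
  C          -0.1702     0.1135
  E            4.624     0.8178
  solve Keq expr → x = 0.05674; check Q = 0.006763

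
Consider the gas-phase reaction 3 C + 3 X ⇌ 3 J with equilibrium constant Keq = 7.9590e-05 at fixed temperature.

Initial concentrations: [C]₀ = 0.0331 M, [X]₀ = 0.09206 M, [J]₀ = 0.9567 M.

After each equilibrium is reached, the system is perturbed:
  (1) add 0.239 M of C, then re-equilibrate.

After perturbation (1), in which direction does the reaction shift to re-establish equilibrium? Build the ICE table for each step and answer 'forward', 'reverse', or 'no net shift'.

Direction: forward

Q₀ = 3.0948e+07 vs Keq = 7.9590e-05 ⇒ Q>K, reverse
Step 1:
                  C         X         J
  init       0.0331   0.09206    0.9567
  Δ          0.9156    0.9156   -0.9156
  eq         0.9487     1.008   0.04112
  solve Keq expr → x = -0.3052; check Q = 7.9590e-05
Then add 0.239 M of C.
Step 2:
                  C         X         J
  init        1.188     1.008   0.04112
  Δ       -0.009469 -0.009469  0.009469
  eq          1.178    0.9982   0.05059
  solve Keq expr → x = 0.003156; check Q = 7.9590e-05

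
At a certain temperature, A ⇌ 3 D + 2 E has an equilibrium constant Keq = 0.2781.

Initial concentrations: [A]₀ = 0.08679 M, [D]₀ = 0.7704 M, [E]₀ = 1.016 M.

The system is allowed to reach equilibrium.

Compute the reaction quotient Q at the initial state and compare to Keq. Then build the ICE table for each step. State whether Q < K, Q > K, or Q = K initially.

Q₀ = 5.438; Q > K (proceeds reverse)

Q₀ = 5.438 vs Keq = 0.2781 ⇒ Q>K, reverse
Step 1:
                  A         D         E
  init      0.08679    0.7704     1.016
  Δ          0.1096   -0.3289   -0.2193
  eq         0.1964    0.4415    0.7967
  solve Keq expr → x = -0.1096; check Q = 0.2781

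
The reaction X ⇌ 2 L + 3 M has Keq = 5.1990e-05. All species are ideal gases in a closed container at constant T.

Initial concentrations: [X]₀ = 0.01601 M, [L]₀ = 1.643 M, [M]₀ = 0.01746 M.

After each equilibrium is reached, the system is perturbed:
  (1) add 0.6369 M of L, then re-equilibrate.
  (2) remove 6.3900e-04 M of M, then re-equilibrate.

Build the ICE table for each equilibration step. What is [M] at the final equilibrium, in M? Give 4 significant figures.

[M]_eq = 0.005829 M

Q₀ = 8.9746e-04 vs Keq = 5.1990e-05 ⇒ Q>K, reverse
Step 1:
                   X          L          M
  Initial    0.01601      1.643    0.01746
  Change    0.003412  -0.006823   -0.01023
  Equil      0.01942      1.636   0.007225
  solve Keq expr → x = -0.003412; check Q = 5.1990e-05
Then add 0.6369 M of L.
Step 2:
                   X          L          M
  Initial    0.01942      2.273   0.007225
  Change  4.5840e-04 -9.1681e-04  -0.001375
  Equil      0.01988      2.272    0.00585
  solve Keq expr → x = -4.5840e-04; check Q = 5.1990e-05
Then remove 6.3900e-04 M of M.
Step 3:
                   X          L          M
  Initial    0.01988      2.272   0.005211
  Change  -2.0601e-04 4.1201e-04 6.1802e-04
  Equil      0.01967      2.273   0.005829
  solve Keq expr → x = 2.0601e-04; check Q = 5.1990e-05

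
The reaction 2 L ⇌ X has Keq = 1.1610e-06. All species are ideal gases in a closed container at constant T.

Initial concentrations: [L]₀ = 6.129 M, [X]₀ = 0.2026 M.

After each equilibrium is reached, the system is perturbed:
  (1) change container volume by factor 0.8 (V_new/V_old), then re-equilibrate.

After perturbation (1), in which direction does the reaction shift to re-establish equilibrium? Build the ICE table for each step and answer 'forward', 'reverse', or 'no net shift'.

Direction: forward

Q₀ = 0.005393 vs Keq = 1.1610e-06 ⇒ Q>K, reverse
Step 1:
                    L           X
  I             6.129      0.2026
  C            0.4051     -0.2026
  E             6.534  4.9568e-05
  solve Keq expr → x = -0.2026; check Q = 1.1610e-06
Then change container volume by factor 0.8 (V_new/V_old).
Step 2:
                    L           X
  I             8.168  6.1960e-05
  C       -3.0979e-05  1.5490e-05
  E             8.168  7.7450e-05
  solve Keq expr → x = 1.5490e-05; check Q = 1.1610e-06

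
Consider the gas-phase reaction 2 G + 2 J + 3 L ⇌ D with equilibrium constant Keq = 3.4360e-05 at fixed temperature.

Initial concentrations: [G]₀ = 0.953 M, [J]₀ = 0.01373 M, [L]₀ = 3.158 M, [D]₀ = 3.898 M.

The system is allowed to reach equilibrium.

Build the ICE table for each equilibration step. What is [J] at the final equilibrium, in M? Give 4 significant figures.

[J]_eq = 3.06 M

Q₀ = 722.9 vs Keq = 3.4360e-05 ⇒ Q>K, reverse
Step 1:
                   G          J          L          D
  Initial      0.953    0.01373      3.158      3.898
  Change       3.046      3.046       4.57     -1.523
  Equil        3.999       3.06      7.728      2.375
  solve Keq expr → x = -1.523; check Q = 3.4360e-05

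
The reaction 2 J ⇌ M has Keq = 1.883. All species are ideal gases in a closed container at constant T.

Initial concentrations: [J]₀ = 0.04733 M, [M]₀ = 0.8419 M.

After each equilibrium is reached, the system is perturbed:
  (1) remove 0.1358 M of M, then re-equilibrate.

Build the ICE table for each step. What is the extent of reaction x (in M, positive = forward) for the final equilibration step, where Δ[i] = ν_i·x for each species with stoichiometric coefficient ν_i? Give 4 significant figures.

x = 0.02717 M

Q₀ = 375.8 vs Keq = 1.883 ⇒ Q>K, reverse
Step 1:
                  J         M
  init      0.04733    0.8419
  Δ          0.5108   -0.2554
  eq         0.5581    0.5865
  solve Keq expr → x = -0.2554; check Q = 1.883
Then remove 0.1358 M of M.
Step 2:
                  J         M
  init       0.5581    0.4507
  Δ        -0.05433   0.02717
  eq         0.5038    0.4779
  solve Keq expr → x = 0.02717; check Q = 1.883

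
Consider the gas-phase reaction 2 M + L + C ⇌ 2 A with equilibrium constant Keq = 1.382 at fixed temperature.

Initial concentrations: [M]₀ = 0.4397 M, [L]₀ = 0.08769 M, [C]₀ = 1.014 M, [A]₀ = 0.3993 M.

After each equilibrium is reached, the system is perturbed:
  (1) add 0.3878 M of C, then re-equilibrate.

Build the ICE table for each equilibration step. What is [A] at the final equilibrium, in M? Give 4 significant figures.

Q₀ = 9.275 vs Keq = 1.382 ⇒ Q>K, reverse
Step 1:
                  M         L         C         A
  I          0.4397   0.08769     1.014    0.3993
  C          0.1287   0.06436   0.06436   -0.1287
  E          0.5684     0.152     1.078    0.2706
  solve Keq expr → x = -0.06436; check Q = 1.382
Then add 0.3878 M of C.
Step 2:
                  M         L         C         A
  I          0.5684     0.152     1.466    0.2706
  C        -0.02126  -0.01063  -0.01063   0.02126
  E          0.5472    0.1414     1.456    0.2918
  solve Keq expr → x = 0.01063; check Q = 1.382

[A]_eq = 0.2918 M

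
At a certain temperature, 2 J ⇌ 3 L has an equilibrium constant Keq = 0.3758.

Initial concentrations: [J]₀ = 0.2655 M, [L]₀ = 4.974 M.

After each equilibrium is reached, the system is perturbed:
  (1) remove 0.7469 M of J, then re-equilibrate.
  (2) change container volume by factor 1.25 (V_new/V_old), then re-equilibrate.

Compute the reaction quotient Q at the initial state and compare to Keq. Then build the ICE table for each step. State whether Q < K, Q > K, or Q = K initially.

Q₀ = 1746; Q > K (proceeds reverse)

Q₀ = 1746 vs Keq = 0.3758 ⇒ Q>K, reverse
Step 1:
                    J           L
  I            0.2655       4.974
  C             2.393      -3.589
  E             2.658       1.385
  solve Keq expr → x = -1.196; check Q = 0.3758
Then remove 0.7469 M of J.
Step 2:
                    J           L
  I             1.911       1.385
  C            0.1452     -0.2178
  E             2.057       1.167
  solve Keq expr → x = -0.07259; check Q = 0.3758
Then change container volume by factor 1.25 (V_new/V_old).
Step 3:
                    J           L
  I             1.645      0.9336
  C          -0.03776     0.05664
  E             1.608      0.9903
  solve Keq expr → x = 0.01888; check Q = 0.3758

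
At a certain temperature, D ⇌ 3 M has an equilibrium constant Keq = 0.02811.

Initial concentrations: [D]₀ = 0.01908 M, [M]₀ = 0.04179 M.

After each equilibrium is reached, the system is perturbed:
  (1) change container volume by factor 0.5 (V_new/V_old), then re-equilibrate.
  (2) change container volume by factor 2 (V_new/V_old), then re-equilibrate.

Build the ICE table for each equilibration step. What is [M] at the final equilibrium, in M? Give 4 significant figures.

[M]_eq = 0.06697 M

Q₀ = 0.003825 vs Keq = 0.02811 ⇒ Q<K, forward
Step 1:
                   D          M
  Initial    0.01908    0.04179
  Change   -0.008394    0.02518
  Equil      0.01069    0.06697
  solve Keq expr → x = 0.008394; check Q = 0.02811
Then change container volume by factor 0.5 (V_new/V_old).
Step 2:
                   D          M
  Initial    0.02137     0.1339
  Change     0.01201   -0.03604
  Equil      0.03339     0.0979
  solve Keq expr → x = -0.01201; check Q = 0.02811
Then change container volume by factor 2 (V_new/V_old).
Step 3:
                   D          M
  Initial    0.01669    0.04895
  Change   -0.006006    0.01802
  Equil      0.01069    0.06697
  solve Keq expr → x = 0.006006; check Q = 0.02811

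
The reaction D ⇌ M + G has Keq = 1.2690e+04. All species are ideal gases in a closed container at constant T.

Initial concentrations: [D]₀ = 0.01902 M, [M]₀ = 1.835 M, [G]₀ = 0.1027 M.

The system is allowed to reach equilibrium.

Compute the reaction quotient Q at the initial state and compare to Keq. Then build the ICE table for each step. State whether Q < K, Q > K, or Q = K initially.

Q₀ = 9.908 vs Keq = 1.2690e+04 ⇒ Q<K, forward
Step 1:
                   D          M          G
  Initial    0.01902      1.835     0.1027
  Change      -0.019      0.019      0.019
  Equil   1.7781e-05      1.854     0.1217
  solve Keq expr → x = 0.019; check Q = 1.2690e+04

Q₀ = 9.908; Q < K (proceeds forward)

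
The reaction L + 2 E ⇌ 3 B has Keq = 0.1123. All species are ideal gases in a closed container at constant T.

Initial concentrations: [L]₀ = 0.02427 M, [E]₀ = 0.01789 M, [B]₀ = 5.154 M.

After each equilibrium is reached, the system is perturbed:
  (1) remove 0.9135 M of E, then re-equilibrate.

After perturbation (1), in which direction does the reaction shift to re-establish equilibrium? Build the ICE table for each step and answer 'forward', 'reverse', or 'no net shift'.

Direction: reverse

Q₀ = 1.7626e+07 vs Keq = 0.1123 ⇒ Q>K, reverse
Step 1:
                    L           E           B
  init        0.02427     0.01789       5.154
  Δ             1.366       2.732      -4.097
  eq             1.39       2.749       1.057
  solve Keq expr → x = -1.366; check Q = 0.1123
Then remove 0.9135 M of E.
Step 2:
                    L           E           B
  init           1.39       1.836       1.057
  Δ             0.066       0.132      -0.198
  eq            1.456       1.968      0.8587
  solve Keq expr → x = -0.066; check Q = 0.1123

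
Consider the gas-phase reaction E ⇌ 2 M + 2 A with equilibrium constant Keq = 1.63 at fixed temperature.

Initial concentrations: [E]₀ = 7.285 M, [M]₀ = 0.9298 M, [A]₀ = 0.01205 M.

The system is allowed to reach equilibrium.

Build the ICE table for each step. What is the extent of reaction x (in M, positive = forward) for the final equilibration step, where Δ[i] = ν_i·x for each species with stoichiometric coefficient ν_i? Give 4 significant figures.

Q₀ = 1.7232e-05 vs Keq = 1.63 ⇒ Q<K, forward
Step 1:
                    E           M           A
  I             7.285      0.9298     0.01205
  C           -0.6982       1.396       1.396
  E             6.587       2.326       1.409
  solve Keq expr → x = 0.6982; check Q = 1.63

x = 0.6982 M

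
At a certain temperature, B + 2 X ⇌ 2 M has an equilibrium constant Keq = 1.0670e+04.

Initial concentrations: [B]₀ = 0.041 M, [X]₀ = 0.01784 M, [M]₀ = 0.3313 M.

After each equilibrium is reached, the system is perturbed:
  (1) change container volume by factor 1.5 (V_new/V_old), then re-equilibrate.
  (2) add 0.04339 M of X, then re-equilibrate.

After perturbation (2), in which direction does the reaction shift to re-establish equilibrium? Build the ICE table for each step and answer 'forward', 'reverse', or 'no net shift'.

Q₀ = 8411 vs Keq = 1.0670e+04 ⇒ Q<K, forward
Step 1:
                  B         X         M
  init        0.041   0.01784    0.3313
  Δ       -8.7236e-04 -0.001745  0.001745
  eq        0.04013    0.0161     0.333
  solve Keq expr → x = 8.7236e-04; check Q = 1.0670e+04
Then change container volume by factor 1.5 (V_new/V_old).
Step 2:
                  B         X         M
  init      0.02675   0.01073     0.222
  Δ        0.001024  0.002048 -0.002048
  eq        0.02778   0.01278      0.22
  solve Keq expr → x = -0.001024; check Q = 1.0670e+04
Then add 0.04339 M of X.
Step 3:
                  B         X         M
  init      0.02778   0.05617      0.22
  Δ        -0.01653  -0.03307   0.03307
  eq        0.01124    0.0231     0.253
  solve Keq expr → x = 0.01653; check Q = 1.0670e+04

Direction: forward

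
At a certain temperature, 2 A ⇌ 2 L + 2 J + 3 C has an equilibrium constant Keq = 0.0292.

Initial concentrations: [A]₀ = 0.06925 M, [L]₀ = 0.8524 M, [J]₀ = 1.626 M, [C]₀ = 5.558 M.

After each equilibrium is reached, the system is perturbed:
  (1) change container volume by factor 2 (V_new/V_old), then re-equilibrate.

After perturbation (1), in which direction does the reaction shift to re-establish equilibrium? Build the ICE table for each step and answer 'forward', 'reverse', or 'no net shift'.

Direction: forward

Q₀ = 6.8777e+04 vs Keq = 0.0292 ⇒ Q>K, reverse
Step 1:
                   A          L          J          C
  init       0.06925     0.8524      1.626      5.558
  Δ           0.8308    -0.8308    -0.8308     -1.246
  eq             0.9     0.0216     0.7952      4.312
  solve Keq expr → x = -0.4154; check Q = 0.0292
Then change container volume by factor 2 (V_new/V_old).
Step 2:
                   A          L          J          C
  init          0.45     0.0108     0.3976      2.156
  Δ         -0.03823    0.03823    0.03823    0.05735
  eq          0.4118    0.04903     0.4358      2.213
  solve Keq expr → x = 0.01912; check Q = 0.0292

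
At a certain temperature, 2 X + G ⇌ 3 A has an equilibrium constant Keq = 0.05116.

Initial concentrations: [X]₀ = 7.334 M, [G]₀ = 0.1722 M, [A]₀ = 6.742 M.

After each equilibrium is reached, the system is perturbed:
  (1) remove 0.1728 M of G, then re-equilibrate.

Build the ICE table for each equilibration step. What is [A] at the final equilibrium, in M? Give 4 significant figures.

[A]_eq = 2.059 M

Q₀ = 33.09 vs Keq = 0.05116 ⇒ Q>K, reverse
Step 1:
                    X           G           A
  Initial       7.334      0.1722       6.742
  Change        3.082       1.541      -4.623
  Equil         10.42       1.713       2.119
  solve Keq expr → x = -1.541; check Q = 0.05116
Then remove 0.1728 M of G.
Step 2:
                    X           G           A
  Initial       10.42       1.541       2.119
  Change      0.03984     0.01992    -0.05976
  Equil         10.46        1.56       2.059
  solve Keq expr → x = -0.01992; check Q = 0.05116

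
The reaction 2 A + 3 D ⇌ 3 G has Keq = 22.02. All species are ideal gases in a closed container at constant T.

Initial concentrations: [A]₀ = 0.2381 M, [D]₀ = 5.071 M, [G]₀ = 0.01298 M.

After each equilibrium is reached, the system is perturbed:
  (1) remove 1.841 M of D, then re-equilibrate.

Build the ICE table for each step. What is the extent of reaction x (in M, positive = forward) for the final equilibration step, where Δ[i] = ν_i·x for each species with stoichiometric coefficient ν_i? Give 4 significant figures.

x = -0.002345 M

Q₀ = 2.9582e-07 vs Keq = 22.02 ⇒ Q<K, forward
Step 1:
                   A          D          G
  init        0.2381      5.071    0.01298
  Δ          -0.2336    -0.3503     0.3503
  eq         0.00455      4.721     0.3633
  solve Keq expr → x = 0.1168; check Q = 22.02
Then remove 1.841 M of D.
Step 2:
                   A          D          G
  init       0.00455       2.88     0.3633
  Δ          0.00469   0.007035  -0.007035
  eq         0.00924      2.887     0.3563
  solve Keq expr → x = -0.002345; check Q = 22.02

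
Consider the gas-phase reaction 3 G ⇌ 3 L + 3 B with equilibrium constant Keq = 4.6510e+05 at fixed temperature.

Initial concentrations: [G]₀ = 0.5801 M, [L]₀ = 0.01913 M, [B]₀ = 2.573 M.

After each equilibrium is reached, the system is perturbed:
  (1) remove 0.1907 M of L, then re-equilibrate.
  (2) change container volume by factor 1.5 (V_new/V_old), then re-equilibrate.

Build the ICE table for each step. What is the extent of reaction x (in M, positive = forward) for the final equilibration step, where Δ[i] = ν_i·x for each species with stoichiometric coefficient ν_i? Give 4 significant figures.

x = 0.001143 M

Q₀ = 6.1088e-04 vs Keq = 4.6510e+05 ⇒ Q<K, forward
Step 1:
                   G          L          B
  Initial     0.5801    0.01913      2.573
  Change     -0.5568     0.5568     0.5568
  Equil      0.02327      0.576       3.13
  solve Keq expr → x = 0.1856; check Q = 4.6510e+05
Then remove 0.1907 M of L.
Step 2:
                   G          L          B
  Initial    0.02327     0.3853       3.13
  Change   -0.007369   0.007369   0.007369
  Equil       0.0159     0.3926      3.137
  solve Keq expr → x = 0.002456; check Q = 4.6510e+05
Then change container volume by factor 1.5 (V_new/V_old).
Step 3:
                   G          L          B
  Initial     0.0106     0.2618      2.091
  Change   -0.003429   0.003429   0.003429
  Equil      0.00717     0.2652      2.095
  solve Keq expr → x = 0.001143; check Q = 4.6510e+05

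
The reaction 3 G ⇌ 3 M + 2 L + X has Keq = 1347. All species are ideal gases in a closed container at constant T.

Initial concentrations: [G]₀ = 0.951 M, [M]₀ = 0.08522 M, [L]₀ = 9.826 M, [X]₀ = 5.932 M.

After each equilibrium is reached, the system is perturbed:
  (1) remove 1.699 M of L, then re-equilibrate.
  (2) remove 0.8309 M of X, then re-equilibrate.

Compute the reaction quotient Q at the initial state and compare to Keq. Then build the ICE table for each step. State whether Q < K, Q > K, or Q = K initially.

Q₀ = 0.4121; Q < K (proceeds forward)

Q₀ = 0.4121 vs Keq = 1347 ⇒ Q<K, forward
Step 1:
                  G         M         L         X
  Initial     0.951   0.08522     9.826     5.932
  Change    -0.4983    0.4983    0.3322    0.1661
  Equil      0.4527    0.5835     10.16     6.098
  solve Keq expr → x = 0.1661; check Q = 1347
Then remove 1.699 M of L.
Step 2:
                  G         M         L         X
  Initial    0.4527    0.5835     8.459     6.098
  Change   -0.03029   0.03029    0.0202    0.0101
  Equil      0.4224    0.6138     8.479     6.108
  solve Keq expr → x = 0.0101; check Q = 1347
Then remove 0.8309 M of X.
Step 3:
                  G         M         L         X
  Initial    0.4224    0.6138     8.479     5.277
  Change   -0.01192   0.01192  0.007948  0.003974
  Equil      0.4105    0.6257     8.487     5.281
  solve Keq expr → x = 0.003974; check Q = 1347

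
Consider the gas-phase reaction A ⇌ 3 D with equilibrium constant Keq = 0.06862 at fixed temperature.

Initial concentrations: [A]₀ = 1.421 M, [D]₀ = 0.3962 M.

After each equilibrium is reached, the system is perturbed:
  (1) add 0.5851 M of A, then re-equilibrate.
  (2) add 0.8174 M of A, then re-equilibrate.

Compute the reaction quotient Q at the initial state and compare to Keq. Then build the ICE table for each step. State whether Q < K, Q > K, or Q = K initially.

Q₀ = 0.04377 vs Keq = 0.06862 ⇒ Q<K, forward
Step 1:
                    A           D
  init          1.421      0.3962
  Δ          -0.02061     0.06184
  eq              1.4       0.458
  solve Keq expr → x = 0.02061; check Q = 0.06862
Then add 0.5851 M of A.
Step 2:
                    A           D
  init          1.985       0.458
  Δ          -0.01831     0.05494
  eq            1.967       0.513
  solve Keq expr → x = 0.01831; check Q = 0.06862
Then add 0.8174 M of A.
Step 3:
                    A           D
  init          2.785       0.513
  Δ          -0.02053     0.06158
  eq            2.764      0.5746
  solve Keq expr → x = 0.02053; check Q = 0.06862

Q₀ = 0.04377; Q < K (proceeds forward)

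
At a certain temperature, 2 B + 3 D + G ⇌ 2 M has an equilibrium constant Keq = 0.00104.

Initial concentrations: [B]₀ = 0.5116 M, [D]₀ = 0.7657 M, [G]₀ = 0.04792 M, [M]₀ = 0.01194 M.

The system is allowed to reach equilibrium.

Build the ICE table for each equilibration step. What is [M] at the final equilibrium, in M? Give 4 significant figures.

Q₀ = 0.02532 vs Keq = 0.00104 ⇒ Q>K, reverse
Step 1:
                   B          D          G          M
  I           0.5116     0.7657    0.04792    0.01194
  C         0.009289    0.01393   0.004644  -0.009289
  E           0.5209     0.7796    0.05256   0.002651
  solve Keq expr → x = -0.004644; check Q = 0.00104

[M]_eq = 0.002651 M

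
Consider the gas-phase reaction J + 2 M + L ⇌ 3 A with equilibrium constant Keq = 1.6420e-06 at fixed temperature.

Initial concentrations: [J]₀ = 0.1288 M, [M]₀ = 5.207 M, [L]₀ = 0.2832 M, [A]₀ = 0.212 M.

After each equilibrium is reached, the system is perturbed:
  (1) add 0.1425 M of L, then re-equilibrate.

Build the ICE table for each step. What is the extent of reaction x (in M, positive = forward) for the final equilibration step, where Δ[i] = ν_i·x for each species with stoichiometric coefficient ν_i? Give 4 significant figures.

x = 5.8403e-04 M

Q₀ = 0.009634 vs Keq = 1.6420e-06 ⇒ Q>K, reverse
Step 1:
                    J           M           L           A
  I            0.1288       5.207      0.2832       0.212
  C           0.06577      0.1315     0.06577     -0.1973
  E            0.1946       5.339       0.349      0.0147
  solve Keq expr → x = -0.06577; check Q = 1.6420e-06
Then add 0.1425 M of L.
Step 2:
                    J           M           L           A
  I            0.1946       5.339      0.4915      0.0147
  C       -5.8403e-04   -0.001168 -5.8403e-04    0.001752
  E             0.194       5.337      0.4909     0.01645
  solve Keq expr → x = 5.8403e-04; check Q = 1.6420e-06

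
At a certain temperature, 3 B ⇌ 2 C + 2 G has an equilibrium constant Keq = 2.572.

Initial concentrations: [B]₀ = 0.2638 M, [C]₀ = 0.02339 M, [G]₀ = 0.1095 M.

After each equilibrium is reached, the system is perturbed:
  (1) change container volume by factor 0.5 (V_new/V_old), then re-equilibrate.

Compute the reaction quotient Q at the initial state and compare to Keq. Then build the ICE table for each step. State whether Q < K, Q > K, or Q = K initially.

Q₀ = 3.5733e-04 vs Keq = 2.572 ⇒ Q<K, forward
Step 1:
                    B           C           G
  I            0.2638     0.02339      0.1095
  C           -0.1864      0.1243      0.1243
  E           0.07738      0.1477      0.2338
  solve Keq expr → x = 0.06214; check Q = 2.572
Then change container volume by factor 0.5 (V_new/V_old).
Step 2:
                    B           C           G
  I            0.1548      0.2953      0.4676
  C           0.02727    -0.01818    -0.01818
  E             0.182      0.2772      0.4494
  solve Keq expr → x = -0.009088; check Q = 2.572

Q₀ = 3.5733e-04; Q < K (proceeds forward)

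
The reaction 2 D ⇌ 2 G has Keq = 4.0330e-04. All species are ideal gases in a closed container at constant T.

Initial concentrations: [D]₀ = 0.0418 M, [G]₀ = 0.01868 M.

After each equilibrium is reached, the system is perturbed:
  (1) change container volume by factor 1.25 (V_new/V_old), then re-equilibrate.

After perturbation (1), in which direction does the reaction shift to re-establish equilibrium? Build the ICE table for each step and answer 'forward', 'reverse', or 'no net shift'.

Q₀ = 0.1997 vs Keq = 4.0330e-04 ⇒ Q>K, reverse
Step 1:
                  D         G
  init       0.0418   0.01868
  Δ         0.01749  -0.01749
  eq        0.05929  0.001191
  solve Keq expr → x = -0.008745; check Q = 4.0330e-04
Then change container volume by factor 1.25 (V_new/V_old).
Step 2:
                  D         G
  init      0.04743 9.5253e-04
  Δ               0         0
  eq        0.04743 9.5253e-04
  solve Keq expr → x = 0; check Q = 4.0330e-04

Direction: no net shift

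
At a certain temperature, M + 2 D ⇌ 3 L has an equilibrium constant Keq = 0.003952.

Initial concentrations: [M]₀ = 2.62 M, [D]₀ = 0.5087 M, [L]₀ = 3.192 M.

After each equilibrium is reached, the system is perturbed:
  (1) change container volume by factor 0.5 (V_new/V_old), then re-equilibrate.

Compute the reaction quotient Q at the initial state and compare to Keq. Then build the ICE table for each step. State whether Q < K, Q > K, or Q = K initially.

Q₀ = 47.97; Q > K (proceeds reverse)

Q₀ = 47.97 vs Keq = 0.003952 ⇒ Q>K, reverse
Step 1:
                    M           D           L
  I              2.62      0.5087       3.192
  C            0.9219       1.844      -2.766
  E             3.542       2.353      0.4263
  solve Keq expr → x = -0.9219; check Q = 0.003952
Then change container volume by factor 0.5 (V_new/V_old).
Step 2:
                    M           D           L
  I             7.084       4.705      0.8526
  C                 0           0           0
  E             7.084       4.705      0.8526
  solve Keq expr → x = 0; check Q = 0.003952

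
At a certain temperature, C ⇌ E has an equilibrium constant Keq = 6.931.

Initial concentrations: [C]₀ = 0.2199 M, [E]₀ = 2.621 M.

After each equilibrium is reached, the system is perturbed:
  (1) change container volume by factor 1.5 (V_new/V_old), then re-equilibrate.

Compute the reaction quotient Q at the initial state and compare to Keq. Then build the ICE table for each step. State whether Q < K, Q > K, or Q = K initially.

Q₀ = 11.92; Q > K (proceeds reverse)

Q₀ = 11.92 vs Keq = 6.931 ⇒ Q>K, reverse
Step 1:
                    C           E
  Initial      0.2199       2.621
  Change       0.1383     -0.1383
  Equil        0.3582       2.483
  solve Keq expr → x = -0.1383; check Q = 6.931
Then change container volume by factor 1.5 (V_new/V_old).
Step 2:
                    C           E
  Initial      0.2388       1.655
  Change            0           0
  Equil        0.2388       1.655
  solve Keq expr → x = 0; check Q = 6.931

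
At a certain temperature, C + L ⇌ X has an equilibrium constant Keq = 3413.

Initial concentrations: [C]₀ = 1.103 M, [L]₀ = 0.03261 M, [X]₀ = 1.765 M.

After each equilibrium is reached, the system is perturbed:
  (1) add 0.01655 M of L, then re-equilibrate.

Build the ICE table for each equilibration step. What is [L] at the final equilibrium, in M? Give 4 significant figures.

[L]_eq = 5.0401e-04 M

Q₀ = 49.07 vs Keq = 3413 ⇒ Q<K, forward
Step 1:
                   C          L          X
  init         1.103    0.03261      1.765
  Δ         -0.03212   -0.03212    0.03212
  eq           1.071 4.9170e-04      1.797
  solve Keq expr → x = 0.03212; check Q = 3413
Then add 0.01655 M of L.
Step 2:
                   C          L          X
  init         1.071    0.01704      1.797
  Δ         -0.01654   -0.01654    0.01654
  eq           1.054 5.0401e-04      1.814
  solve Keq expr → x = 0.01654; check Q = 3413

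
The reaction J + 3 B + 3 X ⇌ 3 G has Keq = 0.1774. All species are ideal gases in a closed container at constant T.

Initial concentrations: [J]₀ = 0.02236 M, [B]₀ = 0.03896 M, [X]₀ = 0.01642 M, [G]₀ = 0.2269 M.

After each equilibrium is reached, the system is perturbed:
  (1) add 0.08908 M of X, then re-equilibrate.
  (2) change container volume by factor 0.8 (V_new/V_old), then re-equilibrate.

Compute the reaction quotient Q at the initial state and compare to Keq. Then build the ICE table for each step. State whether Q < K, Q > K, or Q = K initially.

Q₀ = 1.9955e+09 vs Keq = 0.1774 ⇒ Q>K, reverse
Step 1:
                  J         B         X         G
  I         0.02236   0.03896   0.01642    0.2269
  C         0.07076    0.2123    0.2123   -0.2123
  E         0.09312    0.2512    0.2287   0.01463
  solve Keq expr → x = -0.07076; check Q = 0.1774
Then add 0.08908 M of X.
Step 2:
                  J         B         X         G
  I         0.09312    0.2512    0.3178   0.01463
  C       -0.001628 -0.004883 -0.004883  0.004883
  E         0.09149    0.2463    0.3129   0.01951
  solve Keq expr → x = 0.001628; check Q = 0.1774
Then change container volume by factor 0.8 (V_new/V_old).
Step 3:
                  J         B         X         G
  I          0.1144    0.3079    0.3911   0.02439
  C        -0.00231 -0.006931 -0.006931  0.006931
  E          0.1121     0.301    0.3842   0.03132
  solve Keq expr → x = 0.00231; check Q = 0.1774

Q₀ = 1.9955e+09; Q > K (proceeds reverse)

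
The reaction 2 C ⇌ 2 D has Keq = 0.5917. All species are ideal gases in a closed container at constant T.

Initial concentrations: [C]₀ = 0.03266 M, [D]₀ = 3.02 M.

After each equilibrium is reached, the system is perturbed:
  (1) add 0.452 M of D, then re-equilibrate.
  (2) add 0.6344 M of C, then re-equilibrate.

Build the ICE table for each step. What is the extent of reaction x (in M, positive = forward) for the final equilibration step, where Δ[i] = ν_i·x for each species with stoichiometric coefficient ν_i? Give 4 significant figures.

Q₀ = 8550 vs Keq = 0.5917 ⇒ Q>K, reverse
Step 1:
                  C         D
  init      0.03266      3.02
  Δ           1.693    -1.693
  eq          1.725     1.327
  solve Keq expr → x = -0.8464; check Q = 0.5917
Then add 0.452 M of D.
Step 2:
                  C         D
  init        1.725     1.779
  Δ          0.2555   -0.2555
  eq          1.981     1.524
  solve Keq expr → x = -0.1277; check Q = 0.5917
Then add 0.6344 M of C.
Step 3:
                  C         D
  init        2.615     1.524
  Δ         -0.2758    0.2758
  eq          2.339       1.8
  solve Keq expr → x = 0.1379; check Q = 0.5917

x = 0.1379 M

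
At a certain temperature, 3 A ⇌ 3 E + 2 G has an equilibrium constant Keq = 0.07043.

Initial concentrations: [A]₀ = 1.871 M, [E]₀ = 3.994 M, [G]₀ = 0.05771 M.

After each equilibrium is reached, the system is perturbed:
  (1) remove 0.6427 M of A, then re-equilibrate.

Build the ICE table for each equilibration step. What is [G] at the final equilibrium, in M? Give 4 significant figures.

Q₀ = 0.0324 vs Keq = 0.07043 ⇒ Q<K, forward
Step 1:
                    A           E           G
  Initial       1.871       3.994     0.05771
  Change     -0.03578     0.03578     0.02385
  Equil         1.835        4.03     0.08156
  solve Keq expr → x = 0.01193; check Q = 0.07043
Then remove 0.6427 M of A.
Step 2:
                    A           E           G
  Initial       1.193        4.03     0.08156
  Change      0.05261    -0.05261    -0.03507
  Equil         1.245       3.977     0.04649
  solve Keq expr → x = -0.01754; check Q = 0.07043

[G]_eq = 0.04649 M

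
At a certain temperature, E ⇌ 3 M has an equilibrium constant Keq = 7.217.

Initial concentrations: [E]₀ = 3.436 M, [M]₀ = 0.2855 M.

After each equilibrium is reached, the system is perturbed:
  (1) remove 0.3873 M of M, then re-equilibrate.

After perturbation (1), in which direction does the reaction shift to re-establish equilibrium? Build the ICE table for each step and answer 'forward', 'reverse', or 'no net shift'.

Q₀ = 0.006773 vs Keq = 7.217 ⇒ Q<K, forward
Step 1:
                   E          M
  init         3.436     0.2855
  Δ          -0.7952      2.386
  eq           2.641      2.671
  solve Keq expr → x = 0.7952; check Q = 7.217
Then remove 0.3873 M of M.
Step 2:
                   E          M
  init         2.641      2.284
  Δ          -0.1159     0.3476
  eq           2.525      2.631
  solve Keq expr → x = 0.1159; check Q = 7.217

Direction: forward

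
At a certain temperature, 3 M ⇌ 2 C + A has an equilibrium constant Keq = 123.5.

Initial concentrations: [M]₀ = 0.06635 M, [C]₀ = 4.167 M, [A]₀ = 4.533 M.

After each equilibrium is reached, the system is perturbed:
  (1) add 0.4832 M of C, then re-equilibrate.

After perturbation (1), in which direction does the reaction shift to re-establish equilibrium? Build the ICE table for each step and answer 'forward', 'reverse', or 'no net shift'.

Q₀ = 2.6947e+05 vs Keq = 123.5 ⇒ Q>K, reverse
Step 1:
                    M           C           A
  Initial     0.06635       4.167       4.533
  Change       0.7133     -0.4755     -0.2378
  Equil        0.7797       3.691       4.295
  solve Keq expr → x = -0.2378; check Q = 123.5
Then add 0.4832 M of C.
Step 2:
                    M           C           A
  Initial      0.7797       4.175       4.295
  Change      0.05992    -0.03995    -0.01997
  Equil        0.8396       4.135       4.275
  solve Keq expr → x = -0.01997; check Q = 123.5

Direction: reverse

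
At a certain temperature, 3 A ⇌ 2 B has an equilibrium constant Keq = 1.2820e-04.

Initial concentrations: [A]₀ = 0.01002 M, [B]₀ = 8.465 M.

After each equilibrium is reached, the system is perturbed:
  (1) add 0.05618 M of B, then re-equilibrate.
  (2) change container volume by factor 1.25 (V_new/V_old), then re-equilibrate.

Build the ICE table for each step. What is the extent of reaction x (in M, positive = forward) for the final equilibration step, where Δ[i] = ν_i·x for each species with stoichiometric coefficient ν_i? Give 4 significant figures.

Q₀ = 7.1228e+07 vs Keq = 1.2820e-04 ⇒ Q>K, reverse
Step 1:
                  A         B
  Initial   0.01002     8.465
  Change      11.99    -7.994
  Equil          12    0.4708
  solve Keq expr → x = -3.997; check Q = 1.2820e-04
Then add 0.05618 M of B.
Step 2:
                  A         B
  Initial        12    0.5269
  Change    0.07743  -0.05162
  Equil       12.08    0.4753
  solve Keq expr → x = -0.02581; check Q = 1.2820e-04
Then change container volume by factor 1.25 (V_new/V_old).
Step 3:
                  A         B
  Initial     9.663    0.3803
  Change    0.05579  -0.03719
  Equil       9.719    0.3431
  solve Keq expr → x = -0.0186; check Q = 1.2820e-04

x = -0.0186 M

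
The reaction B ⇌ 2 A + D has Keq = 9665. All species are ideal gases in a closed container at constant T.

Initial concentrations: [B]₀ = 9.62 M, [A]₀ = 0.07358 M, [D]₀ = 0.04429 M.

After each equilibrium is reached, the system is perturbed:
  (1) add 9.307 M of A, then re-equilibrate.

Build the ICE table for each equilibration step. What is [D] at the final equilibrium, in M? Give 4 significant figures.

[D]_eq = 8.975 M

Q₀ = 2.4926e-05 vs Keq = 9665 ⇒ Q<K, forward
Step 1:
                  B         A         D
  init         9.62   0.07358   0.04429
  Δ          -9.285     18.57     9.285
  eq         0.3355     18.64     9.329
  solve Keq expr → x = 9.285; check Q = 9665
Then add 9.307 M of A.
Step 2:
                  B         A         D
  init       0.3355     27.95     9.329
  Δ          0.3537   -0.7074   -0.3537
  eq         0.6892     27.24     8.975
  solve Keq expr → x = -0.3537; check Q = 9665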